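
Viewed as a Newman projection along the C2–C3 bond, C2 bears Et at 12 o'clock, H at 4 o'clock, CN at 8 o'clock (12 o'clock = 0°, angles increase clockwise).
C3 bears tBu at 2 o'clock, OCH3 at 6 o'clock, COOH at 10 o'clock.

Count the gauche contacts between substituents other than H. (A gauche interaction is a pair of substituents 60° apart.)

Non-H gauche pairs: Et(0°)/tBu(60°); Et(0°)/COOH(300°); CN(240°)/OCH3(180°); CN(240°)/COOH(300°) — 4 interactions.

4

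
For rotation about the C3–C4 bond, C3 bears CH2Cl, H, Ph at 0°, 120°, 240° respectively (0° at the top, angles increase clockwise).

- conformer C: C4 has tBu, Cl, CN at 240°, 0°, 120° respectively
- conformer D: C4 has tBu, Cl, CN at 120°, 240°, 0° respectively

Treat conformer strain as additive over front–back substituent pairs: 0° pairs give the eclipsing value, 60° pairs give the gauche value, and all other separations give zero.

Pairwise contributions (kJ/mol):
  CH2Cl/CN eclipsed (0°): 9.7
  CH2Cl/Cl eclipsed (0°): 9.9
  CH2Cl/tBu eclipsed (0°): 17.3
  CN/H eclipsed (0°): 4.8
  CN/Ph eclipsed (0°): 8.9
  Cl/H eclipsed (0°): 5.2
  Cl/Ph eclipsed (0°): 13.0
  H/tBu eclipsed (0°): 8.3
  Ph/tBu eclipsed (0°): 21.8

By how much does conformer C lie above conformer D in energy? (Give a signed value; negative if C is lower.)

+5.5 kJ/mol

C (eclipsed): CH2Cl–Cl eclipsed, H–CN eclipsed, Ph–tBu eclipsed; 9.9 + 4.8 + 21.8 = 36.5 kJ/mol.
D (eclipsed): CH2Cl–CN eclipsed, H–tBu eclipsed, Ph–Cl eclipsed; 9.7 + 8.3 + 13.0 = 31.0 kJ/mol.
E(C) − E(D) = 36.5 − 31.0 = +5.5 kJ/mol.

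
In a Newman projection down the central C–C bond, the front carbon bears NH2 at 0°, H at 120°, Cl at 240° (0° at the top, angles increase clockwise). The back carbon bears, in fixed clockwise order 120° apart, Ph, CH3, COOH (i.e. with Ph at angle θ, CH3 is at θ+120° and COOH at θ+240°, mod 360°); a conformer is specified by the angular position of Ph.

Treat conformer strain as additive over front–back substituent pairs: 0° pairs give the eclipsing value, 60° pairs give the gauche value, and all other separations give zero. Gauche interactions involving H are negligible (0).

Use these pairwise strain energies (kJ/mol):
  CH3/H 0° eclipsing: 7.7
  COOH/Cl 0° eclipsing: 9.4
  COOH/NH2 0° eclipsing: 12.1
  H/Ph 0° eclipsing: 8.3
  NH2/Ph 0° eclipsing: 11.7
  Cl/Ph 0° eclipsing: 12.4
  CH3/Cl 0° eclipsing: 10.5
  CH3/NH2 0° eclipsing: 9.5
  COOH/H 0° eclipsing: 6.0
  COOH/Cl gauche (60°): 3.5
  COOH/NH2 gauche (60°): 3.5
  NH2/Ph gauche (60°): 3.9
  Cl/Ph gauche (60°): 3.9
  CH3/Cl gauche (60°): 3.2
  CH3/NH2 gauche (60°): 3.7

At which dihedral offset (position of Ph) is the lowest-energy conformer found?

Ph at 0° (eclipsed): NH2–Ph eclipsed, H–CH3 eclipsed, Cl–COOH eclipsed; 11.7 + 7.7 + 9.4 = 28.8 kJ/mol.
Ph at 60° (staggered): NH2–Ph gauche, NH2–COOH gauche, Cl–CH3 gauche, Cl–COOH gauche; 3.9 + 3.5 + 3.2 + 3.5 = 14.1 kJ/mol.
Ph at 120° (eclipsed): NH2–COOH eclipsed, H–Ph eclipsed, Cl–CH3 eclipsed; 12.1 + 8.3 + 10.5 = 30.9 kJ/mol.
Ph at 180° (staggered): NH2–CH3 gauche, NH2–COOH gauche, Cl–Ph gauche, Cl–CH3 gauche; 3.7 + 3.5 + 3.9 + 3.2 = 14.3 kJ/mol.
Ph at 240° (eclipsed): NH2–CH3 eclipsed, H–COOH eclipsed, Cl–Ph eclipsed; 9.5 + 6.0 + 12.4 = 27.9 kJ/mol.
Ph at 300° (staggered): NH2–Ph gauche, NH2–CH3 gauche, Cl–Ph gauche, Cl–COOH gauche; 3.9 + 3.7 + 3.9 + 3.5 = 15.0 kJ/mol.
The minimum (14.1 kJ/mol) occurs with Ph at 60°.

60°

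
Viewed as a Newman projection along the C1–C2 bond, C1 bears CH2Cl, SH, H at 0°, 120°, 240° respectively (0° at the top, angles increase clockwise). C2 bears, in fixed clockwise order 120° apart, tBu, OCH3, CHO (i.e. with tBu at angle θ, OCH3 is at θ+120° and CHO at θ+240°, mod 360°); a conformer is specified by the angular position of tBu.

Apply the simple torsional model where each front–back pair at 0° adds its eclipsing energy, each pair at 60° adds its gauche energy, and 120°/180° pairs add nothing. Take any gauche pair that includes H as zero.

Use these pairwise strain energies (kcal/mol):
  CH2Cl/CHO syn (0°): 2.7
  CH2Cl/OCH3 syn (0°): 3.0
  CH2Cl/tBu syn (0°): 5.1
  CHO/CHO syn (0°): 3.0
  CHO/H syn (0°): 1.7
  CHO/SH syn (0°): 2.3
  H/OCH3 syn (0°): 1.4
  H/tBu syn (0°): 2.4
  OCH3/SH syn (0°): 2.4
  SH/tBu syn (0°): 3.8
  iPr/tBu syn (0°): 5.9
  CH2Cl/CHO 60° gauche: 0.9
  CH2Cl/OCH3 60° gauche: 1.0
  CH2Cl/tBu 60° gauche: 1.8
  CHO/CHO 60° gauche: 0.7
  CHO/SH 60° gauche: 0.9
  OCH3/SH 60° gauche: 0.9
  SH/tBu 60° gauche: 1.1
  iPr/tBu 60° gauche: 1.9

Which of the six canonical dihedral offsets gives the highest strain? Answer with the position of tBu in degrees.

tBu at 0° (eclipsed): CH2Cl–tBu eclipsed, SH–OCH3 eclipsed, H–CHO eclipsed; 5.1 + 2.4 + 1.7 = 9.2 kcal/mol.
tBu at 60° (staggered): CH2Cl–tBu gauche, CH2Cl–CHO gauche, SH–tBu gauche, SH–OCH3 gauche; 1.8 + 0.9 + 1.1 + 0.9 = 4.7 kcal/mol.
tBu at 120° (eclipsed): CH2Cl–CHO eclipsed, SH–tBu eclipsed, H–OCH3 eclipsed; 2.7 + 3.8 + 1.4 = 7.9 kcal/mol.
tBu at 180° (staggered): CH2Cl–OCH3 gauche, CH2Cl–CHO gauche, SH–tBu gauche, SH–CHO gauche; 1.0 + 0.9 + 1.1 + 0.9 = 3.9 kcal/mol.
tBu at 240° (eclipsed): CH2Cl–OCH3 eclipsed, SH–CHO eclipsed, H–tBu eclipsed; 3.0 + 2.3 + 2.4 = 7.7 kcal/mol.
tBu at 300° (staggered): CH2Cl–tBu gauche, CH2Cl–OCH3 gauche, SH–OCH3 gauche, SH–CHO gauche; 1.8 + 1.0 + 0.9 + 0.9 = 4.6 kcal/mol.
The maximum (9.2 kcal/mol) occurs with tBu at 0°.

0°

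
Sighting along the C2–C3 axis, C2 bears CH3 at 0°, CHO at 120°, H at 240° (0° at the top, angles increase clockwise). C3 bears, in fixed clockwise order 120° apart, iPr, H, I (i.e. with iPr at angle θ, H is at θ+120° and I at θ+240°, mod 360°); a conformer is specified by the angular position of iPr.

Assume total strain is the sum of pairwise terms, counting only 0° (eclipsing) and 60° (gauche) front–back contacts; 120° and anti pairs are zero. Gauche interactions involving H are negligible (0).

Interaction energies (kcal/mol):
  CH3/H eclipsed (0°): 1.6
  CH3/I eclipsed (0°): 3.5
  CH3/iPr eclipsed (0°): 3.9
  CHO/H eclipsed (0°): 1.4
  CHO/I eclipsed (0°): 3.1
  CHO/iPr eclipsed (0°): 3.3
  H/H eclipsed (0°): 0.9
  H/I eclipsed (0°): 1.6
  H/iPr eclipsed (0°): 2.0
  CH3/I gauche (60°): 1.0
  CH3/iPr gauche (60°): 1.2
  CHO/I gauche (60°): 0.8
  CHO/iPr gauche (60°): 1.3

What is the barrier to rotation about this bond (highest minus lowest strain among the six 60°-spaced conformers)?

iPr at 0° (eclipsed): CH3(0°)/iPr(0°) eclipsed 3.9; CHO(120°)/H(120°) eclipsed 1.4; H(240°)/I(240°) eclipsed 1.6 → 6.9 kcal/mol.
iPr at 60° (staggered): CH3(0°)/iPr(60°) gauche 1.2; CH3(0°)/I(300°) gauche 1.0; CHO(120°)/iPr(60°) gauche 1.3 → 3.5 kcal/mol.
iPr at 120° (eclipsed): CH3(0°)/I(0°) eclipsed 3.5; CHO(120°)/iPr(120°) eclipsed 3.3; H(240°)/H(240°) eclipsed 0.9 → 7.7 kcal/mol.
iPr at 180° (staggered): CH3(0°)/I(60°) gauche 1.0; CHO(120°)/iPr(180°) gauche 1.3; CHO(120°)/I(60°) gauche 0.8 → 3.1 kcal/mol.
iPr at 240° (eclipsed): CH3(0°)/H(0°) eclipsed 1.6; CHO(120°)/I(120°) eclipsed 3.1; H(240°)/iPr(240°) eclipsed 2.0 → 6.7 kcal/mol.
iPr at 300° (staggered): CH3(0°)/iPr(300°) gauche 1.2; CHO(120°)/I(180°) gauche 0.8 → 2.0 kcal/mol.
Max at 120° (7.7 kcal/mol), min at 300° (2.0 kcal/mol); barrier = 5.7 kcal/mol.

5.7 kcal/mol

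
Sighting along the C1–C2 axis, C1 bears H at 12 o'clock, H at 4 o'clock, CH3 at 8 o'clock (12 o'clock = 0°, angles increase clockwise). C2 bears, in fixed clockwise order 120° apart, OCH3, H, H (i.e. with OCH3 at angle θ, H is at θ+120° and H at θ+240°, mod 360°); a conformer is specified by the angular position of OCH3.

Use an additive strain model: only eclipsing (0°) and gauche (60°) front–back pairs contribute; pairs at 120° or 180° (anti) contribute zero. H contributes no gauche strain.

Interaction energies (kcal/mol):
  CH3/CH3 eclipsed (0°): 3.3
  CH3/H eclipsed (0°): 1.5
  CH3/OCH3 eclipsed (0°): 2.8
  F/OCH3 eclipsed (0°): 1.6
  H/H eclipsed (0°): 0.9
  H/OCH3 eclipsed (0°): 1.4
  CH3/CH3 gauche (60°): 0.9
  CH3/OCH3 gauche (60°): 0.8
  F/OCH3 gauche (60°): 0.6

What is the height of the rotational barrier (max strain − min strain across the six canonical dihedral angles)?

OCH3 at 0° (eclipsed): H(0°)/OCH3(0°) eclipsed 1.4; H(120°)/H(120°) eclipsed 0.9; CH3(240°)/H(240°) eclipsed 1.5 → 3.8 kcal/mol.
OCH3 at 60° (staggered): no non-H gauche contacts → 0.0 kcal/mol.
OCH3 at 120° (eclipsed): H(0°)/H(0°) eclipsed 0.9; H(120°)/OCH3(120°) eclipsed 1.4; CH3(240°)/H(240°) eclipsed 1.5 → 3.8 kcal/mol.
OCH3 at 180° (staggered): CH3(240°)/OCH3(180°) gauche 0.8 → 0.8 kcal/mol.
OCH3 at 240° (eclipsed): H(0°)/H(0°) eclipsed 0.9; H(120°)/H(120°) eclipsed 0.9; CH3(240°)/OCH3(240°) eclipsed 2.8 → 4.6 kcal/mol.
OCH3 at 300° (staggered): CH3(240°)/OCH3(300°) gauche 0.8 → 0.8 kcal/mol.
Max at 240° (4.6 kcal/mol), min at 60° (0.0 kcal/mol); barrier = 4.6 kcal/mol.

4.6 kcal/mol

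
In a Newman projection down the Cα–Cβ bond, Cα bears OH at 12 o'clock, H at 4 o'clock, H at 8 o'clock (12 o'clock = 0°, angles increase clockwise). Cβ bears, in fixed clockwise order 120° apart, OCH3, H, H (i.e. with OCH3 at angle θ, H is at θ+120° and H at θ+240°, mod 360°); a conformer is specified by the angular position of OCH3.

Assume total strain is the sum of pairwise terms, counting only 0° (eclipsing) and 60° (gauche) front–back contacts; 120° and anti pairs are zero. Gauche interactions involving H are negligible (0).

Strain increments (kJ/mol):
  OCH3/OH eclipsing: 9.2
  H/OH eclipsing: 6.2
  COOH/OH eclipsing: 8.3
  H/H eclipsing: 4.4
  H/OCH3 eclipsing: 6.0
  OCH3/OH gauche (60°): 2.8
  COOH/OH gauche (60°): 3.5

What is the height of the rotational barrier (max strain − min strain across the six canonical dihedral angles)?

OCH3 at 0° (eclipsed): OH–OCH3 eclipsed, H–H eclipsed, H–H eclipsed; 9.2 + 4.4 + 4.4 = 18.0 kJ/mol.
OCH3 at 60° (staggered): OH–OCH3 gauche; 2.8 = 2.8 kJ/mol.
OCH3 at 120° (eclipsed): OH–H eclipsed, H–OCH3 eclipsed, H–H eclipsed; 6.2 + 6.0 + 4.4 = 16.6 kJ/mol.
OCH3 at 180° (staggered): no non-H gauche contacts → 0.0 kJ/mol.
OCH3 at 240° (eclipsed): OH–H eclipsed, H–H eclipsed, H–OCH3 eclipsed; 6.2 + 4.4 + 6.0 = 16.6 kJ/mol.
OCH3 at 300° (staggered): OH–OCH3 gauche; 2.8 = 2.8 kJ/mol.
Max at 0° (18.0 kJ/mol), min at 180° (0.0 kJ/mol); barrier = 18.0 kJ/mol.

18.0 kJ/mol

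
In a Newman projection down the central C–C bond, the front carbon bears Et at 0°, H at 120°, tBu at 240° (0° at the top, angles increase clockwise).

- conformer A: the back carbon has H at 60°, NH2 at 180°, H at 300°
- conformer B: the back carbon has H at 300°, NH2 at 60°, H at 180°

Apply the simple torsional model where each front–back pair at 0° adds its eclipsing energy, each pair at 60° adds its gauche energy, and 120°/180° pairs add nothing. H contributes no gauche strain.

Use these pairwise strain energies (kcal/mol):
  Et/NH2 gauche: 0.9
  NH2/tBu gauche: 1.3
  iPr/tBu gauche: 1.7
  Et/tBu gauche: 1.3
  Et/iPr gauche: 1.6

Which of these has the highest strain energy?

A (staggered): tBu(240°)/NH2(180°) gauche 1.3 → 1.3 kcal/mol.
B (staggered): Et(0°)/NH2(60°) gauche 0.9 → 0.9 kcal/mol.
A has the highest total (1.3 kcal/mol).

A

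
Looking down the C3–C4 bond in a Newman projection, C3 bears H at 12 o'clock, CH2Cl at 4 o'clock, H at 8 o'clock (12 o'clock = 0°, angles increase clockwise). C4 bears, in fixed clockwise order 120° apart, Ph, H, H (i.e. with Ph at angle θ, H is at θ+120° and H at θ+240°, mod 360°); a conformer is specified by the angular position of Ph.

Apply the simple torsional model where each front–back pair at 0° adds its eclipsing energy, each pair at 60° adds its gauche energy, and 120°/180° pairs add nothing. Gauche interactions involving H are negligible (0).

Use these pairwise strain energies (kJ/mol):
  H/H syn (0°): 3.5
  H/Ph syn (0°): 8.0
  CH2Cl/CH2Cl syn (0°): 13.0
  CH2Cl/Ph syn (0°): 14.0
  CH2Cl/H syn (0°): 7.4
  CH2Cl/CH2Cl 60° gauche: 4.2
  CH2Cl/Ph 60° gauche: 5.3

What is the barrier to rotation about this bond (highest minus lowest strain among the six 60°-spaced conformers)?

Ph at 0° (eclipsed): H–Ph eclipsed, CH2Cl–H eclipsed, H–H eclipsed; 8.0 + 7.4 + 3.5 = 18.9 kJ/mol.
Ph at 60° (staggered): CH2Cl–Ph gauche; 5.3 = 5.3 kJ/mol.
Ph at 120° (eclipsed): H–H eclipsed, CH2Cl–Ph eclipsed, H–H eclipsed; 3.5 + 14.0 + 3.5 = 21.0 kJ/mol.
Ph at 180° (staggered): CH2Cl–Ph gauche; 5.3 = 5.3 kJ/mol.
Ph at 240° (eclipsed): H–H eclipsed, CH2Cl–H eclipsed, H–Ph eclipsed; 3.5 + 7.4 + 8.0 = 18.9 kJ/mol.
Ph at 300° (staggered): no non-H gauche contacts → 0.0 kJ/mol.
Max at 120° (21.0 kJ/mol), min at 300° (0.0 kJ/mol); barrier = 21.0 kJ/mol.

21.0 kJ/mol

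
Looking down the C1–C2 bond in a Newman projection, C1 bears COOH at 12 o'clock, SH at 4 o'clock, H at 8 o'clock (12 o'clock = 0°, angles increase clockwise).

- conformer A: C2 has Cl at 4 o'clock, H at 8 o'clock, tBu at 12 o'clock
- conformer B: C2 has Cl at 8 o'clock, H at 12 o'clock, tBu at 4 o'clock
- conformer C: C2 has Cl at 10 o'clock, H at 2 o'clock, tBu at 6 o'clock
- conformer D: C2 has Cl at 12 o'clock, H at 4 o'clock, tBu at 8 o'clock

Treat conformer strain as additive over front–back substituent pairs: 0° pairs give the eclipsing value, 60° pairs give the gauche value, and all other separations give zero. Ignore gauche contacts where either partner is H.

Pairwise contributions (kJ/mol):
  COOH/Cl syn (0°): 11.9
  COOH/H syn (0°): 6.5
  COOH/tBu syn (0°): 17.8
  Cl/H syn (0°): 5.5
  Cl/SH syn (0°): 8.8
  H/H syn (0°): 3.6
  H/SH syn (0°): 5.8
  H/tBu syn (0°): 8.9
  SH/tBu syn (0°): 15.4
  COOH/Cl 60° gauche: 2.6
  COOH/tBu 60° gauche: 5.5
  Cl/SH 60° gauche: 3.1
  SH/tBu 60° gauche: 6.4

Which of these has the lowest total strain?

C

A (eclipsed): COOH–tBu eclipsed, SH–Cl eclipsed, H–H eclipsed; 17.8 + 8.8 + 3.6 = 30.2 kJ/mol.
B (eclipsed): COOH–H eclipsed, SH–tBu eclipsed, H–Cl eclipsed; 6.5 + 15.4 + 5.5 = 27.4 kJ/mol.
C (staggered): COOH–Cl gauche, SH–tBu gauche; 2.6 + 6.4 = 9.0 kJ/mol.
D (eclipsed): COOH–Cl eclipsed, SH–H eclipsed, H–tBu eclipsed; 11.9 + 5.8 + 8.9 = 26.6 kJ/mol.
C has the lowest total (9.0 kJ/mol).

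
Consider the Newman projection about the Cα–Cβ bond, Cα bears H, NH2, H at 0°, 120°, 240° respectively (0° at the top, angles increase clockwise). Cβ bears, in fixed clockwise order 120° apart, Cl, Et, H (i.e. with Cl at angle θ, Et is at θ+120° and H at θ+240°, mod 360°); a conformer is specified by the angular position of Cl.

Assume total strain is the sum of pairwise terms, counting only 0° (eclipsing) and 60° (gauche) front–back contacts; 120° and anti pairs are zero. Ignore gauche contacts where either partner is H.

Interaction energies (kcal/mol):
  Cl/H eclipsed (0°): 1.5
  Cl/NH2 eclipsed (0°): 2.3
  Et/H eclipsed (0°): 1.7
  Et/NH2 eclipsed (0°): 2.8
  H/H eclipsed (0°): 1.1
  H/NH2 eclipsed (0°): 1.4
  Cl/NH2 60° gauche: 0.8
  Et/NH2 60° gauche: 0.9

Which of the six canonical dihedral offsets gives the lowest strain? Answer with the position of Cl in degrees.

Cl at 0° (eclipsed): H(0°)/Cl(0°) eclipsed 1.5; NH2(120°)/Et(120°) eclipsed 2.8; H(240°)/H(240°) eclipsed 1.1 → 5.4 kcal/mol.
Cl at 60° (staggered): NH2(120°)/Cl(60°) gauche 0.8; NH2(120°)/Et(180°) gauche 0.9 → 1.7 kcal/mol.
Cl at 120° (eclipsed): H(0°)/H(0°) eclipsed 1.1; NH2(120°)/Cl(120°) eclipsed 2.3; H(240°)/Et(240°) eclipsed 1.7 → 5.1 kcal/mol.
Cl at 180° (staggered): NH2(120°)/Cl(180°) gauche 0.8 → 0.8 kcal/mol.
Cl at 240° (eclipsed): H(0°)/Et(0°) eclipsed 1.7; NH2(120°)/H(120°) eclipsed 1.4; H(240°)/Cl(240°) eclipsed 1.5 → 4.6 kcal/mol.
Cl at 300° (staggered): NH2(120°)/Et(60°) gauche 0.9 → 0.9 kcal/mol.
The minimum (0.8 kcal/mol) occurs with Cl at 180°.

180°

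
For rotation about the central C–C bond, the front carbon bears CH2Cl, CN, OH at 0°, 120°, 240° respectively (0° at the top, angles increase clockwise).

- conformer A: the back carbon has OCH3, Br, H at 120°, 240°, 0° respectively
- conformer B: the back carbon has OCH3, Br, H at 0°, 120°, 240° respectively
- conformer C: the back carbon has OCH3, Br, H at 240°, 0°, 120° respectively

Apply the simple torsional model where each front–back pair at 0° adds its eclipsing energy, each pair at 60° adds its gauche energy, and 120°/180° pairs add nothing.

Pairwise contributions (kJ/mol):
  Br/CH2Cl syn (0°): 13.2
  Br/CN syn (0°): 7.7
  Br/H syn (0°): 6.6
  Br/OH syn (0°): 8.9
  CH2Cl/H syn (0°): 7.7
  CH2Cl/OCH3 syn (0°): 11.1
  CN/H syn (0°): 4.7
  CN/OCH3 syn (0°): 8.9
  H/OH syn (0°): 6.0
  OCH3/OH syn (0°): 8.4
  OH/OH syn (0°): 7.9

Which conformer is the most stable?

B

A (eclipsed): CH2Cl–H eclipsed, CN–OCH3 eclipsed, OH–Br eclipsed; 7.7 + 8.9 + 8.9 = 25.5 kJ/mol.
B (eclipsed): CH2Cl–OCH3 eclipsed, CN–Br eclipsed, OH–H eclipsed; 11.1 + 7.7 + 6.0 = 24.8 kJ/mol.
C (eclipsed): CH2Cl–Br eclipsed, CN–H eclipsed, OH–OCH3 eclipsed; 13.2 + 4.7 + 8.4 = 26.3 kJ/mol.
B has the lowest total (24.8 kJ/mol).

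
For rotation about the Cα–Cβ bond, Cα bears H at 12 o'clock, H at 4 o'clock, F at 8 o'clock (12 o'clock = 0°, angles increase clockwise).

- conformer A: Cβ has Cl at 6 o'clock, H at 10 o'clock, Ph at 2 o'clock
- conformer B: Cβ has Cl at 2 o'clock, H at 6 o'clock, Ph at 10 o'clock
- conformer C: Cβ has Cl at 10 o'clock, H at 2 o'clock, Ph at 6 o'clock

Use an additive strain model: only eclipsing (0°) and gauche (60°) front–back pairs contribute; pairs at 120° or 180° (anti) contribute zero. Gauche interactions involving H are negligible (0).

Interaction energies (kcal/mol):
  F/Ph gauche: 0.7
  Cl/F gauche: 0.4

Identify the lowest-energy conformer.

A (staggered): F(240°)/Cl(180°) gauche 0.4 → 0.4 kcal/mol.
B (staggered): F(240°)/Ph(300°) gauche 0.7 → 0.7 kcal/mol.
C (staggered): F(240°)/Cl(300°) gauche 0.4; F(240°)/Ph(180°) gauche 0.7 → 1.1 kcal/mol.
A has the lowest total (0.4 kcal/mol).

A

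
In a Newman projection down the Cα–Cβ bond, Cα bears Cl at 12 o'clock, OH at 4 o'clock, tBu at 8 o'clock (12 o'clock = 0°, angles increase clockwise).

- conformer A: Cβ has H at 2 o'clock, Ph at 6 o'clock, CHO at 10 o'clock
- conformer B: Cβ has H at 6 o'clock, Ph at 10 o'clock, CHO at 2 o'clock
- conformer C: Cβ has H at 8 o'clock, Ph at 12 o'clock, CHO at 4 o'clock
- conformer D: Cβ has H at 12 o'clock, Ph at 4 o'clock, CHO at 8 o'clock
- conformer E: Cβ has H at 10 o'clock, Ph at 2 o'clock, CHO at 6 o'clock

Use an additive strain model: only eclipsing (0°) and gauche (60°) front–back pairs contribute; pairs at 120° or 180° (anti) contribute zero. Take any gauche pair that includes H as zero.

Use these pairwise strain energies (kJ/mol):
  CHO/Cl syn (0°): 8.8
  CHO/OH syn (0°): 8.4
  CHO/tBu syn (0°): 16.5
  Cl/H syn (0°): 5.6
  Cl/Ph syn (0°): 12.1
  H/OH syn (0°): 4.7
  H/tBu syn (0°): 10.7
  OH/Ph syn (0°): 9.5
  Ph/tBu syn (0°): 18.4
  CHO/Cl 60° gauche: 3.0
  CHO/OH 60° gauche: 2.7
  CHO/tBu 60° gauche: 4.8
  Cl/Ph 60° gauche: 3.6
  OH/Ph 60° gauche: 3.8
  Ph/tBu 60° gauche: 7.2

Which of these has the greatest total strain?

D

A is staggered. Cl at 0° is gauche with CHO at 300° (3.0); OH at 120° is gauche with Ph at 180° (3.8); tBu at 240° is gauche with Ph at 180° (7.2); tBu at 240° is gauche with CHO at 300° (4.8). Total 18.8 kJ/mol.
B is staggered. Cl at 0° is gauche with Ph at 300° (3.6); Cl at 0° is gauche with CHO at 60° (3.0); OH at 120° is gauche with CHO at 60° (2.7); tBu at 240° is gauche with Ph at 300° (7.2). Total 16.5 kJ/mol.
C is eclipsed. Cl at 0° is eclipsed with Ph at 0° (12.1); OH at 120° is eclipsed with CHO at 120° (8.4); tBu at 240° is eclipsed with H at 240° (10.7). Total 31.2 kJ/mol.
D is eclipsed. Cl at 0° is eclipsed with H at 0° (5.6); OH at 120° is eclipsed with Ph at 120° (9.5); tBu at 240° is eclipsed with CHO at 240° (16.5). Total 31.6 kJ/mol.
E is staggered. Cl at 0° is gauche with Ph at 60° (3.6); OH at 120° is gauche with Ph at 60° (3.8); OH at 120° is gauche with CHO at 180° (2.7); tBu at 240° is gauche with CHO at 180° (4.8). Total 14.9 kJ/mol.
D has the highest total (31.6 kJ/mol).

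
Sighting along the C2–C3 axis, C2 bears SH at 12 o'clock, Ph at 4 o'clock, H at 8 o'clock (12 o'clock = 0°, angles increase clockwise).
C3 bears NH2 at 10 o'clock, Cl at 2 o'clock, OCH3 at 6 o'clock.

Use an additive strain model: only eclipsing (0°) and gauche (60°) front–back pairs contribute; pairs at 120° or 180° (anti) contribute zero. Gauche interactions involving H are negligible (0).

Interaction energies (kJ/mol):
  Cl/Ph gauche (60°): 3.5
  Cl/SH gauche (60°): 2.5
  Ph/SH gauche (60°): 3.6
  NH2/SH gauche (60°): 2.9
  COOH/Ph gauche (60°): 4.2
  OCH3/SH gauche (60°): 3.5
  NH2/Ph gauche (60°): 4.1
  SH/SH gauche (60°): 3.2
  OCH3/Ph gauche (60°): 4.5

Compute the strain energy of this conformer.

13.4 kJ/mol

This conformer (staggered): SH(0°)/NH2(300°) gauche 2.9; SH(0°)/Cl(60°) gauche 2.5; Ph(120°)/Cl(60°) gauche 3.5; Ph(120°)/OCH3(180°) gauche 4.5 → 13.4 kJ/mol.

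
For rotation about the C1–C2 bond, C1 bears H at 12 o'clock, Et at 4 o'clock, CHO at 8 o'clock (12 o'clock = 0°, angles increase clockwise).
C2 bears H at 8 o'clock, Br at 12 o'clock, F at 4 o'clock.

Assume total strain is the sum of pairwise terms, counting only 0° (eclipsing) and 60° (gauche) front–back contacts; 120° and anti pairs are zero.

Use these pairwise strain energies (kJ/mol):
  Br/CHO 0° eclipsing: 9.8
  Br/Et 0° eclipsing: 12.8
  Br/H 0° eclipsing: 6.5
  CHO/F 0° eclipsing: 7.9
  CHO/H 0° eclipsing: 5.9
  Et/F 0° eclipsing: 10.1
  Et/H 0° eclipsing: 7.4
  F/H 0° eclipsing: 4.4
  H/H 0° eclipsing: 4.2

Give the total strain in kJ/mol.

22.5 kJ/mol

This conformer (eclipsed): H–Br eclipsed, Et–F eclipsed, CHO–H eclipsed; 6.5 + 10.1 + 5.9 = 22.5 kJ/mol.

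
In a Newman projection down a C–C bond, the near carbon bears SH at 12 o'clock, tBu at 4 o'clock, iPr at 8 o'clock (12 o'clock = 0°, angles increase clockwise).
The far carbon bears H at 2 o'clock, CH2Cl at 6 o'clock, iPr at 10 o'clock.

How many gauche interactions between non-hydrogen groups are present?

Non-H gauche pairs: SH(0°)/iPr(300°); tBu(120°)/CH2Cl(180°); iPr(240°)/CH2Cl(180°); iPr(240°)/iPr(300°) — 4 interactions.

4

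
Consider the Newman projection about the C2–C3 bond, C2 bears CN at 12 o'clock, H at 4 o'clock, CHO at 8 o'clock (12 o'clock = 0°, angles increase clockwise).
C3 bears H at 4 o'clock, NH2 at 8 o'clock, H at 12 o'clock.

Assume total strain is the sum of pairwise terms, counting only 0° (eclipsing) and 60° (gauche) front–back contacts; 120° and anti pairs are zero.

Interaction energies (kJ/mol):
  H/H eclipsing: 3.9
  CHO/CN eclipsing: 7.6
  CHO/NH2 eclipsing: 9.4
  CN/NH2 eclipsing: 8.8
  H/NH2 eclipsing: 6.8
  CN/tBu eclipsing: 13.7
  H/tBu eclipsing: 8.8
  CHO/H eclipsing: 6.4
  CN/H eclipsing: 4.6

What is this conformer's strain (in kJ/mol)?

This conformer (eclipsed): CN(0°)/H(0°) eclipsed 4.6; H(120°)/H(120°) eclipsed 3.9; CHO(240°)/NH2(240°) eclipsed 9.4 → 17.9 kJ/mol.

17.9 kJ/mol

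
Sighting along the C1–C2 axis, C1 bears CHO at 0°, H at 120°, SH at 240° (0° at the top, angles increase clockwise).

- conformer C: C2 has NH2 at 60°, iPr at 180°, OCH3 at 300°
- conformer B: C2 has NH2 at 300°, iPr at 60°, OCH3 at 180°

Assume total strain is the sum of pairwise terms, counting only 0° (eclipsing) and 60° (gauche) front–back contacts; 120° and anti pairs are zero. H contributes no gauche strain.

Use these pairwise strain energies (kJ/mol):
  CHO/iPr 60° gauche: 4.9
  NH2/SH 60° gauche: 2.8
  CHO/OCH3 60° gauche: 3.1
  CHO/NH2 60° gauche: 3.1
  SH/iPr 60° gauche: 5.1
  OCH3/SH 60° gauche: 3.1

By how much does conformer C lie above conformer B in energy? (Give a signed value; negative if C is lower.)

+0.5 kJ/mol

C (staggered): CHO(0°)/NH2(60°) gauche 3.1; CHO(0°)/OCH3(300°) gauche 3.1; SH(240°)/iPr(180°) gauche 5.1; SH(240°)/OCH3(300°) gauche 3.1 → 14.4 kJ/mol.
B (staggered): CHO(0°)/NH2(300°) gauche 3.1; CHO(0°)/iPr(60°) gauche 4.9; SH(240°)/NH2(300°) gauche 2.8; SH(240°)/OCH3(180°) gauche 3.1 → 13.9 kJ/mol.
E(C) − E(B) = 14.4 − 13.9 = +0.5 kJ/mol.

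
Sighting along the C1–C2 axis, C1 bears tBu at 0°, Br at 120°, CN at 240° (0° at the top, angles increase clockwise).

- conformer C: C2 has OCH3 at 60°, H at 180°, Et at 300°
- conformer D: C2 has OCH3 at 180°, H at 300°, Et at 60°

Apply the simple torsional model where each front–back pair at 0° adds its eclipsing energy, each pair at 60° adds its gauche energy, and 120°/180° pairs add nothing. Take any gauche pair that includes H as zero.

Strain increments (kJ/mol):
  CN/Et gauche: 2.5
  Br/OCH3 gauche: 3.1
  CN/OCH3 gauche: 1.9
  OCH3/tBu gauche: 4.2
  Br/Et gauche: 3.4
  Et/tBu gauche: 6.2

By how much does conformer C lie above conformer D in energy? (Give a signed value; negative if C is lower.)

C (staggered): tBu(0°)/OCH3(60°) gauche 4.2; tBu(0°)/Et(300°) gauche 6.2; Br(120°)/OCH3(60°) gauche 3.1; CN(240°)/Et(300°) gauche 2.5 → 16.0 kJ/mol.
D (staggered): tBu(0°)/Et(60°) gauche 6.2; Br(120°)/OCH3(180°) gauche 3.1; Br(120°)/Et(60°) gauche 3.4; CN(240°)/OCH3(180°) gauche 1.9 → 14.6 kJ/mol.
E(C) − E(D) = 16.0 − 14.6 = +1.4 kJ/mol.

+1.4 kJ/mol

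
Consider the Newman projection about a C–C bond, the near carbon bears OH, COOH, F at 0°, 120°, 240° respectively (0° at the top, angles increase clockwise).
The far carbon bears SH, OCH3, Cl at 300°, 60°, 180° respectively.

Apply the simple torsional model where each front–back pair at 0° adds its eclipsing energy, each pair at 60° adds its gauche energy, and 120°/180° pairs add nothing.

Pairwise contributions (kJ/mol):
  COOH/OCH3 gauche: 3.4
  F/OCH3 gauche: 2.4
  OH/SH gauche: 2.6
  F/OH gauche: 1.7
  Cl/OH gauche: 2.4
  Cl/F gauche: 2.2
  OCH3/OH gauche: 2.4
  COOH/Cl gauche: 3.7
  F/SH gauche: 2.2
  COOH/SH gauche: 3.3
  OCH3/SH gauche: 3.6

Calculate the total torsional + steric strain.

16.5 kJ/mol

This conformer (staggered): OH(0°)/SH(300°) gauche 2.6; OH(0°)/OCH3(60°) gauche 2.4; COOH(120°)/OCH3(60°) gauche 3.4; COOH(120°)/Cl(180°) gauche 3.7; F(240°)/SH(300°) gauche 2.2; F(240°)/Cl(180°) gauche 2.2 → 16.5 kJ/mol.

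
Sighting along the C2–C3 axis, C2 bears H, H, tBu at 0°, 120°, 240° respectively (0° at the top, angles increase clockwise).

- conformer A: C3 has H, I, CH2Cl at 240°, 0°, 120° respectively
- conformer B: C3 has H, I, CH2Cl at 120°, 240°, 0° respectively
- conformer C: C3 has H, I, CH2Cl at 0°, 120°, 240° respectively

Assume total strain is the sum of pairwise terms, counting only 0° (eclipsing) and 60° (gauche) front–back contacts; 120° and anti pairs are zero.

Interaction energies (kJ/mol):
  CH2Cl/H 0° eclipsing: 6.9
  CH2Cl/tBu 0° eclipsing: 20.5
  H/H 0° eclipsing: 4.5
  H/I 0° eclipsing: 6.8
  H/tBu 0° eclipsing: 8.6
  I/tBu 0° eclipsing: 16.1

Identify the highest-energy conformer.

A (eclipsed): H(0°)/I(0°) eclipsed 6.8; H(120°)/CH2Cl(120°) eclipsed 6.9; tBu(240°)/H(240°) eclipsed 8.6 → 22.3 kJ/mol.
B (eclipsed): H(0°)/CH2Cl(0°) eclipsed 6.9; H(120°)/H(120°) eclipsed 4.5; tBu(240°)/I(240°) eclipsed 16.1 → 27.5 kJ/mol.
C (eclipsed): H(0°)/H(0°) eclipsed 4.5; H(120°)/I(120°) eclipsed 6.8; tBu(240°)/CH2Cl(240°) eclipsed 20.5 → 31.8 kJ/mol.
C has the highest total (31.8 kJ/mol).

C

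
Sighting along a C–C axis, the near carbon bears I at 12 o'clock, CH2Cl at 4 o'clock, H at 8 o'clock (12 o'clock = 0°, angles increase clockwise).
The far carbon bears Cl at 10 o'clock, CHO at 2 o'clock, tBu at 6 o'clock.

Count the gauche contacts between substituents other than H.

Non-H gauche pairs: I(0°)/Cl(300°); I(0°)/CHO(60°); CH2Cl(120°)/CHO(60°); CH2Cl(120°)/tBu(180°) — 4 interactions.

4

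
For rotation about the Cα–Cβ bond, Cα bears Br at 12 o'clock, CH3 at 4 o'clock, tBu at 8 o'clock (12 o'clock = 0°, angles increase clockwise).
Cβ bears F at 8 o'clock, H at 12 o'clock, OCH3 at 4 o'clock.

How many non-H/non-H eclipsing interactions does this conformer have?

2

Non-H eclipsing pairs: CH3(120°)/OCH3(120°); tBu(240°)/F(240°) — 2 interactions.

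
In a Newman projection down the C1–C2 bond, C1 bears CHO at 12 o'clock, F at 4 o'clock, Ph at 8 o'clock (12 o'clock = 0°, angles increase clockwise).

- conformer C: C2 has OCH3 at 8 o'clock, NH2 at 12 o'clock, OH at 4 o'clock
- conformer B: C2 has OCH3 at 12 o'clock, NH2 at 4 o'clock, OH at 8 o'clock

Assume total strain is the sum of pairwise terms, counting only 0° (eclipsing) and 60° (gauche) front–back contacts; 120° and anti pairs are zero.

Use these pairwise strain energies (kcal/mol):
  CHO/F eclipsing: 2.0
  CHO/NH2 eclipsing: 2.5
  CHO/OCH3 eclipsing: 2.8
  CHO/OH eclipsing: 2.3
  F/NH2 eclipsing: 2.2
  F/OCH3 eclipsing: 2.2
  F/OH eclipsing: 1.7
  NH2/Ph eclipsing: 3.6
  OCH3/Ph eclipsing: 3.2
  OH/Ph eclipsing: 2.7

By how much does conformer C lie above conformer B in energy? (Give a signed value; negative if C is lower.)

-0.3 kcal/mol

C (eclipsed): CHO(0°)/NH2(0°) eclipsed 2.5; F(120°)/OH(120°) eclipsed 1.7; Ph(240°)/OCH3(240°) eclipsed 3.2 → 7.4 kcal/mol.
B (eclipsed): CHO(0°)/OCH3(0°) eclipsed 2.8; F(120°)/NH2(120°) eclipsed 2.2; Ph(240°)/OH(240°) eclipsed 2.7 → 7.7 kcal/mol.
E(C) − E(B) = 7.4 − 7.7 = -0.3 kcal/mol.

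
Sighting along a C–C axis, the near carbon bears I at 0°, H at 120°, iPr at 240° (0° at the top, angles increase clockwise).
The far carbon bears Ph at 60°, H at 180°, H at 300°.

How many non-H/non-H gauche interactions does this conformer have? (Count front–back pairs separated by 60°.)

Non-H gauche pairs: I(0°)/Ph(60°) — 1 interaction.

1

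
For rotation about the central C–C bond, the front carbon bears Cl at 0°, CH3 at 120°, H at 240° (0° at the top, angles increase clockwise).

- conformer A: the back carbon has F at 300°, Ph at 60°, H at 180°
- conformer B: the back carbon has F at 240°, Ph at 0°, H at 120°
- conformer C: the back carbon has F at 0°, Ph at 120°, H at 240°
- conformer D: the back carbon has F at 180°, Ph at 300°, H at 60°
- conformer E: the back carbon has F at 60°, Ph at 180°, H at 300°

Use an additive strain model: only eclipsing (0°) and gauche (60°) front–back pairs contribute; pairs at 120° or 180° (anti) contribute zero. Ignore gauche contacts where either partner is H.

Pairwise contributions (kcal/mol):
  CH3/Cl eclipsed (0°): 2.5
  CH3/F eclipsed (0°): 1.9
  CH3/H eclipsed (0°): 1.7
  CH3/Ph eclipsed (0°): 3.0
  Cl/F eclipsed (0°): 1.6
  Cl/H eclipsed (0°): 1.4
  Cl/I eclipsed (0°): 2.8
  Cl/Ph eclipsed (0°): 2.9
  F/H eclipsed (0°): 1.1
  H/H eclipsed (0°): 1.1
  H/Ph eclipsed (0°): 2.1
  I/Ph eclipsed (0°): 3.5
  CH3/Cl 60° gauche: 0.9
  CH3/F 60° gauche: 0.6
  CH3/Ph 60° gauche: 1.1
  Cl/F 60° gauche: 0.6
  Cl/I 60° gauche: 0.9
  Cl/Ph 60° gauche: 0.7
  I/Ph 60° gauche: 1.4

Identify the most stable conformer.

A (staggered): Cl(0°)/F(300°) gauche 0.6; Cl(0°)/Ph(60°) gauche 0.7; CH3(120°)/Ph(60°) gauche 1.1 → 2.4 kcal/mol.
B (eclipsed): Cl(0°)/Ph(0°) eclipsed 2.9; CH3(120°)/H(120°) eclipsed 1.7; H(240°)/F(240°) eclipsed 1.1 → 5.7 kcal/mol.
C (eclipsed): Cl(0°)/F(0°) eclipsed 1.6; CH3(120°)/Ph(120°) eclipsed 3.0; H(240°)/H(240°) eclipsed 1.1 → 5.7 kcal/mol.
D (staggered): Cl(0°)/Ph(300°) gauche 0.7; CH3(120°)/F(180°) gauche 0.6 → 1.3 kcal/mol.
E (staggered): Cl(0°)/F(60°) gauche 0.6; CH3(120°)/F(60°) gauche 0.6; CH3(120°)/Ph(180°) gauche 1.1 → 2.3 kcal/mol.
D has the lowest total (1.3 kcal/mol).

D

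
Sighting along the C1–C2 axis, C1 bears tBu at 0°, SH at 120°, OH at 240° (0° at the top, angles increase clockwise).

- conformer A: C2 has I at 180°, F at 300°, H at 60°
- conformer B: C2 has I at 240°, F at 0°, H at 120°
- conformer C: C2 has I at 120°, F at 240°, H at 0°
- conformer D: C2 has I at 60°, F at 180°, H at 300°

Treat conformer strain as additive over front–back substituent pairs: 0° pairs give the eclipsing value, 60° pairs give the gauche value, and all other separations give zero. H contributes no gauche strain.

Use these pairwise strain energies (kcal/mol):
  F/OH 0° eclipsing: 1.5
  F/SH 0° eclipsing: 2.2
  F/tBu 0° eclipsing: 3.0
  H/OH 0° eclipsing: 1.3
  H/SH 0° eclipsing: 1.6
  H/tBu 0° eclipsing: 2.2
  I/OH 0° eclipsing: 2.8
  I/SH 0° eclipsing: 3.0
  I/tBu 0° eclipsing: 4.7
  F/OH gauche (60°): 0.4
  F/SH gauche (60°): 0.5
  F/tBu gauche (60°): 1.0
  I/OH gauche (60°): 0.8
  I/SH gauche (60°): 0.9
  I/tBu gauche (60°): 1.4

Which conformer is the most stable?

A is staggered. tBu at 0° is gauche with F at 300° (1.0); SH at 120° is gauche with I at 180° (0.9); OH at 240° is gauche with I at 180° (0.8); OH at 240° is gauche with F at 300° (0.4). Total 3.1 kcal/mol.
B is eclipsed. tBu at 0° is eclipsed with F at 0° (3.0); SH at 120° is eclipsed with H at 120° (1.6); OH at 240° is eclipsed with I at 240° (2.8). Total 7.4 kcal/mol.
C is eclipsed. tBu at 0° is eclipsed with H at 0° (2.2); SH at 120° is eclipsed with I at 120° (3.0); OH at 240° is eclipsed with F at 240° (1.5). Total 6.7 kcal/mol.
D is staggered. tBu at 0° is gauche with I at 60° (1.4); SH at 120° is gauche with I at 60° (0.9); SH at 120° is gauche with F at 180° (0.5); OH at 240° is gauche with F at 180° (0.4). Total 3.2 kcal/mol.
A has the lowest total (3.1 kcal/mol).

A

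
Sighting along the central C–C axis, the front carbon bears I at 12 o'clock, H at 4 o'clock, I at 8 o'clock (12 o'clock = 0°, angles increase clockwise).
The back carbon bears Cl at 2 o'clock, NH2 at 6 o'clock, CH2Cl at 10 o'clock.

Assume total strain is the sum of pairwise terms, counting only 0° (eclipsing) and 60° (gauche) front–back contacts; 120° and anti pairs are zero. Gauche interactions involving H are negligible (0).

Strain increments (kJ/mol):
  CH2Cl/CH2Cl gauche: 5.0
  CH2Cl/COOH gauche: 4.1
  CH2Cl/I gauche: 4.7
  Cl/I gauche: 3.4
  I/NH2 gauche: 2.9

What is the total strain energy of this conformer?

This conformer is staggered. I at 0° is gauche with Cl at 60° (3.4); I at 0° is gauche with CH2Cl at 300° (4.7); I at 240° is gauche with NH2 at 180° (2.9); I at 240° is gauche with CH2Cl at 300° (4.7). Total 15.7 kJ/mol.

15.7 kJ/mol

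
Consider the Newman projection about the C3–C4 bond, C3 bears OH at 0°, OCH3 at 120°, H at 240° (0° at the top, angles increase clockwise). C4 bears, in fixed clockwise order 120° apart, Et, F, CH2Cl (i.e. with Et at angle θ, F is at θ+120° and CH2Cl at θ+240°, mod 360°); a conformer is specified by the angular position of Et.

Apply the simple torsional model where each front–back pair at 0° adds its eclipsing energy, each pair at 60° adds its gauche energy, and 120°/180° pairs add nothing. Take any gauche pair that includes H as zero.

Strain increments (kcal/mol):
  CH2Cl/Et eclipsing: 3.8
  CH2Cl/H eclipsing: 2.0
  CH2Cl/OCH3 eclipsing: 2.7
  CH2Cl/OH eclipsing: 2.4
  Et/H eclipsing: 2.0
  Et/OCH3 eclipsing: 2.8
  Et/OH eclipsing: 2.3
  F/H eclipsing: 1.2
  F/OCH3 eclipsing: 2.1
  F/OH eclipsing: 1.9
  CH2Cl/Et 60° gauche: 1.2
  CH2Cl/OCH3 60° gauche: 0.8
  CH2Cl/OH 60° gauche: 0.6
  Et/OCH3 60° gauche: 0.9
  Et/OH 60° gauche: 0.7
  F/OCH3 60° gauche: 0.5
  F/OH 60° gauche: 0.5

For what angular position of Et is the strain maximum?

240°

Et at 0° (eclipsed): OH(0°)/Et(0°) eclipsed 2.3; OCH3(120°)/F(120°) eclipsed 2.1; H(240°)/CH2Cl(240°) eclipsed 2.0 → 6.4 kcal/mol.
Et at 60° (staggered): OH(0°)/Et(60°) gauche 0.7; OH(0°)/CH2Cl(300°) gauche 0.6; OCH3(120°)/Et(60°) gauche 0.9; OCH3(120°)/F(180°) gauche 0.5 → 2.7 kcal/mol.
Et at 120° (eclipsed): OH(0°)/CH2Cl(0°) eclipsed 2.4; OCH3(120°)/Et(120°) eclipsed 2.8; H(240°)/F(240°) eclipsed 1.2 → 6.4 kcal/mol.
Et at 180° (staggered): OH(0°)/F(300°) gauche 0.5; OH(0°)/CH2Cl(60°) gauche 0.6; OCH3(120°)/Et(180°) gauche 0.9; OCH3(120°)/CH2Cl(60°) gauche 0.8 → 2.8 kcal/mol.
Et at 240° (eclipsed): OH(0°)/F(0°) eclipsed 1.9; OCH3(120°)/CH2Cl(120°) eclipsed 2.7; H(240°)/Et(240°) eclipsed 2.0 → 6.6 kcal/mol.
Et at 300° (staggered): OH(0°)/Et(300°) gauche 0.7; OH(0°)/F(60°) gauche 0.5; OCH3(120°)/F(60°) gauche 0.5; OCH3(120°)/CH2Cl(180°) gauche 0.8 → 2.5 kcal/mol.
The maximum (6.6 kcal/mol) occurs with Et at 240°.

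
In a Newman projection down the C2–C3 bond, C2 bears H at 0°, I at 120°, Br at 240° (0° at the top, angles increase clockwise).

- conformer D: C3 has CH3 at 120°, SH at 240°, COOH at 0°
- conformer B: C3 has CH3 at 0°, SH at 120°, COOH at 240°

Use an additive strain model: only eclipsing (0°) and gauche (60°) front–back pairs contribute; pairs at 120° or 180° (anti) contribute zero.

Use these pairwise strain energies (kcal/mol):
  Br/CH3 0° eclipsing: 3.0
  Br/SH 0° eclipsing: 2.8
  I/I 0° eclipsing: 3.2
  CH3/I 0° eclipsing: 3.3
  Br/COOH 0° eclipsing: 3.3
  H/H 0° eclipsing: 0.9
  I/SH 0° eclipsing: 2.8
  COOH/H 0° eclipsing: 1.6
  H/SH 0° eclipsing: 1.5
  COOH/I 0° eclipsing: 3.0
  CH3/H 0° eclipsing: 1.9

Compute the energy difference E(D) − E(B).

-0.3 kcal/mol

D (eclipsed): H(0°)/COOH(0°) eclipsed 1.6; I(120°)/CH3(120°) eclipsed 3.3; Br(240°)/SH(240°) eclipsed 2.8 → 7.7 kcal/mol.
B (eclipsed): H(0°)/CH3(0°) eclipsed 1.9; I(120°)/SH(120°) eclipsed 2.8; Br(240°)/COOH(240°) eclipsed 3.3 → 8.0 kcal/mol.
E(D) − E(B) = 7.7 − 8.0 = -0.3 kcal/mol.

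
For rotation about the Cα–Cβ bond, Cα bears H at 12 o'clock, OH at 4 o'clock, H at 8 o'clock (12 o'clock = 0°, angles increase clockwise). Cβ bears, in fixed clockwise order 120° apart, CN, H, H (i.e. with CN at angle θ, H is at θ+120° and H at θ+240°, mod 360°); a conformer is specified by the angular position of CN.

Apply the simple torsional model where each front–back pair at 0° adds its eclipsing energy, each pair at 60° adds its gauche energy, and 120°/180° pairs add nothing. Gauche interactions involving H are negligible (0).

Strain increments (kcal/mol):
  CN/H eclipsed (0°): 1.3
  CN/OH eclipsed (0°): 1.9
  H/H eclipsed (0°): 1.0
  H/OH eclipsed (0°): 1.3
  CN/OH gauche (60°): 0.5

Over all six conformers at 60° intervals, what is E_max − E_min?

3.9 kcal/mol

CN at 0° is eclipsed. H at 0° is eclipsed with CN at 0° (1.3); OH at 120° is eclipsed with H at 120° (1.3); H at 240° is eclipsed with H at 240° (1.0). Total 3.6 kcal/mol.
CN at 60° is staggered. OH at 120° is gauche with CN at 60° (0.5). Total 0.5 kcal/mol.
CN at 120° is eclipsed. H at 0° is eclipsed with H at 0° (1.0); OH at 120° is eclipsed with CN at 120° (1.9); H at 240° is eclipsed with H at 240° (1.0). Total 3.9 kcal/mol.
CN at 180° is staggered. OH at 120° is gauche with CN at 180° (0.5). Total 0.5 kcal/mol.
CN at 240° is eclipsed. H at 0° is eclipsed with H at 0° (1.0); OH at 120° is eclipsed with H at 120° (1.3); H at 240° is eclipsed with CN at 240° (1.3). Total 3.6 kcal/mol.
CN at 300° (staggered): no non-H gauche contacts → 0.0 kcal/mol.
Max at 120° (3.9 kcal/mol), min at 300° (0.0 kcal/mol); barrier = 3.9 kcal/mol.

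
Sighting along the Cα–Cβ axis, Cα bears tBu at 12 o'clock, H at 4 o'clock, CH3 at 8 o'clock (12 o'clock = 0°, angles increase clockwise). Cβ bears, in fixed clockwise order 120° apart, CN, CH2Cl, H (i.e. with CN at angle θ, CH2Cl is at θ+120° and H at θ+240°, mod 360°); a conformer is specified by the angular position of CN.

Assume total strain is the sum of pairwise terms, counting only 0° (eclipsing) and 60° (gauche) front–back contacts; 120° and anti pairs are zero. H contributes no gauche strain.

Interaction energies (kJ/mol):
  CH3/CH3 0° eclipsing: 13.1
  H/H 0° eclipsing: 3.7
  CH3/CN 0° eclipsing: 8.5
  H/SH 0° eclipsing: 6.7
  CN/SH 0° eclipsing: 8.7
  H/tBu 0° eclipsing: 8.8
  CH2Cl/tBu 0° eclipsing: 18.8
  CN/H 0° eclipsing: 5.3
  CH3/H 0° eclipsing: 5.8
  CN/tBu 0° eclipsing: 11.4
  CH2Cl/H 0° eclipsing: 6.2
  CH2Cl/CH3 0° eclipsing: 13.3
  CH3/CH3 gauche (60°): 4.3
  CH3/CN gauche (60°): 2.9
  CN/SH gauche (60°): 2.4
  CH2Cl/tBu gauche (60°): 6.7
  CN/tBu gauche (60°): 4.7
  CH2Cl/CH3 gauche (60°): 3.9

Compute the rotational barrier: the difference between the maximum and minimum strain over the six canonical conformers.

CN at 0° is eclipsed. tBu at 0° is eclipsed with CN at 0° (11.4); H at 120° is eclipsed with CH2Cl at 120° (6.2); CH3 at 240° is eclipsed with H at 240° (5.8). Total 23.4 kJ/mol.
CN at 60° is staggered. tBu at 0° is gauche with CN at 60° (4.7); CH3 at 240° is gauche with CH2Cl at 180° (3.9). Total 8.6 kJ/mol.
CN at 120° is eclipsed. tBu at 0° is eclipsed with H at 0° (8.8); H at 120° is eclipsed with CN at 120° (5.3); CH3 at 240° is eclipsed with CH2Cl at 240° (13.3). Total 27.4 kJ/mol.
CN at 180° is staggered. tBu at 0° is gauche with CH2Cl at 300° (6.7); CH3 at 240° is gauche with CN at 180° (2.9); CH3 at 240° is gauche with CH2Cl at 300° (3.9). Total 13.5 kJ/mol.
CN at 240° is eclipsed. tBu at 0° is eclipsed with CH2Cl at 0° (18.8); H at 120° is eclipsed with H at 120° (3.7); CH3 at 240° is eclipsed with CN at 240° (8.5). Total 31.0 kJ/mol.
CN at 300° is staggered. tBu at 0° is gauche with CN at 300° (4.7); tBu at 0° is gauche with CH2Cl at 60° (6.7); CH3 at 240° is gauche with CN at 300° (2.9). Total 14.3 kJ/mol.
Max at 240° (31.0 kJ/mol), min at 60° (8.6 kJ/mol); barrier = 22.4 kJ/mol.

22.4 kJ/mol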